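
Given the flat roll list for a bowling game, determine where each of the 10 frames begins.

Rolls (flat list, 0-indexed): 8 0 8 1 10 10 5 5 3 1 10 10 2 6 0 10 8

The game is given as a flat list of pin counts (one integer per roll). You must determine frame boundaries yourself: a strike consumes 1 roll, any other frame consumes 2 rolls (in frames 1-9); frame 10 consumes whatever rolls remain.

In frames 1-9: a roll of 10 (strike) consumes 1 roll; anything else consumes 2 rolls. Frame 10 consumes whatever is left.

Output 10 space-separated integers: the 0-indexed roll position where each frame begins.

Frame 1 starts at roll index 0: rolls=8,0 (sum=8), consumes 2 rolls
Frame 2 starts at roll index 2: rolls=8,1 (sum=9), consumes 2 rolls
Frame 3 starts at roll index 4: roll=10 (strike), consumes 1 roll
Frame 4 starts at roll index 5: roll=10 (strike), consumes 1 roll
Frame 5 starts at roll index 6: rolls=5,5 (sum=10), consumes 2 rolls
Frame 6 starts at roll index 8: rolls=3,1 (sum=4), consumes 2 rolls
Frame 7 starts at roll index 10: roll=10 (strike), consumes 1 roll
Frame 8 starts at roll index 11: roll=10 (strike), consumes 1 roll
Frame 9 starts at roll index 12: rolls=2,6 (sum=8), consumes 2 rolls
Frame 10 starts at roll index 14: 3 remaining rolls

Answer: 0 2 4 5 6 8 10 11 12 14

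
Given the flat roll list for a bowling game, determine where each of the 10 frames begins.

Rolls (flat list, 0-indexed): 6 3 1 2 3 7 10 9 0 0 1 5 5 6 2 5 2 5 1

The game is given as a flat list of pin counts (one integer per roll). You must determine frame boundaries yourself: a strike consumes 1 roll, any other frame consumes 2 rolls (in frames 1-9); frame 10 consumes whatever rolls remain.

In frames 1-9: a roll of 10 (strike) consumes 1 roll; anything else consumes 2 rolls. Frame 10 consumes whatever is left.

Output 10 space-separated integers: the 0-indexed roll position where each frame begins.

Frame 1 starts at roll index 0: rolls=6,3 (sum=9), consumes 2 rolls
Frame 2 starts at roll index 2: rolls=1,2 (sum=3), consumes 2 rolls
Frame 3 starts at roll index 4: rolls=3,7 (sum=10), consumes 2 rolls
Frame 4 starts at roll index 6: roll=10 (strike), consumes 1 roll
Frame 5 starts at roll index 7: rolls=9,0 (sum=9), consumes 2 rolls
Frame 6 starts at roll index 9: rolls=0,1 (sum=1), consumes 2 rolls
Frame 7 starts at roll index 11: rolls=5,5 (sum=10), consumes 2 rolls
Frame 8 starts at roll index 13: rolls=6,2 (sum=8), consumes 2 rolls
Frame 9 starts at roll index 15: rolls=5,2 (sum=7), consumes 2 rolls
Frame 10 starts at roll index 17: 2 remaining rolls

Answer: 0 2 4 6 7 9 11 13 15 17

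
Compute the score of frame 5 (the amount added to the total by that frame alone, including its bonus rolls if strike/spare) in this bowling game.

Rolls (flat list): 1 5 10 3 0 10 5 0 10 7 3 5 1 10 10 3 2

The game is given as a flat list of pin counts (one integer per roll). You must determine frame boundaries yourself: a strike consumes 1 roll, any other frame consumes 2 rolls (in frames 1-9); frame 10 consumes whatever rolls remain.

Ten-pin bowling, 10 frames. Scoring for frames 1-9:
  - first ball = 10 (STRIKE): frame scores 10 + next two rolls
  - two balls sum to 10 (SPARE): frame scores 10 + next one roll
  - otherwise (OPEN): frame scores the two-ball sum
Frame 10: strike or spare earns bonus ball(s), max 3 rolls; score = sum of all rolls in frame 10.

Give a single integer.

Frame 1: OPEN (1+5=6). Cumulative: 6
Frame 2: STRIKE. 10 + next two rolls (3+0) = 13. Cumulative: 19
Frame 3: OPEN (3+0=3). Cumulative: 22
Frame 4: STRIKE. 10 + next two rolls (5+0) = 15. Cumulative: 37
Frame 5: OPEN (5+0=5). Cumulative: 42
Frame 6: STRIKE. 10 + next two rolls (7+3) = 20. Cumulative: 62
Frame 7: SPARE (7+3=10). 10 + next roll (5) = 15. Cumulative: 77

Answer: 5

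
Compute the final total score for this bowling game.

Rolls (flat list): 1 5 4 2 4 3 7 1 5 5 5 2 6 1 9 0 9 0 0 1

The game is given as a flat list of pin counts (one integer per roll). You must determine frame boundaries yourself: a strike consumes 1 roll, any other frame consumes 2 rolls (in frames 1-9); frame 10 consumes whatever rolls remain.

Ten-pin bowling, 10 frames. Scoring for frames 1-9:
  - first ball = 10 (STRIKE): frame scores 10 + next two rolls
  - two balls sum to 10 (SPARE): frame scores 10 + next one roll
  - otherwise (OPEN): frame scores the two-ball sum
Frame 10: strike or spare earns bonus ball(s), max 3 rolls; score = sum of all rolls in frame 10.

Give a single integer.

Answer: 75

Derivation:
Frame 1: OPEN (1+5=6). Cumulative: 6
Frame 2: OPEN (4+2=6). Cumulative: 12
Frame 3: OPEN (4+3=7). Cumulative: 19
Frame 4: OPEN (7+1=8). Cumulative: 27
Frame 5: SPARE (5+5=10). 10 + next roll (5) = 15. Cumulative: 42
Frame 6: OPEN (5+2=7). Cumulative: 49
Frame 7: OPEN (6+1=7). Cumulative: 56
Frame 8: OPEN (9+0=9). Cumulative: 65
Frame 9: OPEN (9+0=9). Cumulative: 74
Frame 10: OPEN. Sum of all frame-10 rolls (0+1) = 1. Cumulative: 75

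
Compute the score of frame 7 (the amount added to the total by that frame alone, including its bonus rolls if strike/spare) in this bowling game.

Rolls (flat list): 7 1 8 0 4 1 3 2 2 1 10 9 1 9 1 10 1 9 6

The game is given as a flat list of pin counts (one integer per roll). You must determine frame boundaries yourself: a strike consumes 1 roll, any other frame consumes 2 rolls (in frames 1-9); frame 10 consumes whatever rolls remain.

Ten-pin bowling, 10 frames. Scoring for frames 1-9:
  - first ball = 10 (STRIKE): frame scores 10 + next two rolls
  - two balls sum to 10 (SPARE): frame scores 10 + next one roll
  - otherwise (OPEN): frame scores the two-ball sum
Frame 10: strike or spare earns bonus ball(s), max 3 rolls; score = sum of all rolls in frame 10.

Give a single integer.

Answer: 19

Derivation:
Frame 1: OPEN (7+1=8). Cumulative: 8
Frame 2: OPEN (8+0=8). Cumulative: 16
Frame 3: OPEN (4+1=5). Cumulative: 21
Frame 4: OPEN (3+2=5). Cumulative: 26
Frame 5: OPEN (2+1=3). Cumulative: 29
Frame 6: STRIKE. 10 + next two rolls (9+1) = 20. Cumulative: 49
Frame 7: SPARE (9+1=10). 10 + next roll (9) = 19. Cumulative: 68
Frame 8: SPARE (9+1=10). 10 + next roll (10) = 20. Cumulative: 88
Frame 9: STRIKE. 10 + next two rolls (1+9) = 20. Cumulative: 108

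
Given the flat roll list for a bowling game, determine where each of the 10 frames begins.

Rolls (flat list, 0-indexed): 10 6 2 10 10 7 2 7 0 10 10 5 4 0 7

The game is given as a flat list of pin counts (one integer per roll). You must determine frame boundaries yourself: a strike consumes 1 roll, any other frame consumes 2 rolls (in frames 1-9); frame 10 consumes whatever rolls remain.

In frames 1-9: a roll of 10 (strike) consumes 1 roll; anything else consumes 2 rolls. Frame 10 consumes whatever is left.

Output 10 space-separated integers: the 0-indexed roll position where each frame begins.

Answer: 0 1 3 4 5 7 9 10 11 13

Derivation:
Frame 1 starts at roll index 0: roll=10 (strike), consumes 1 roll
Frame 2 starts at roll index 1: rolls=6,2 (sum=8), consumes 2 rolls
Frame 3 starts at roll index 3: roll=10 (strike), consumes 1 roll
Frame 4 starts at roll index 4: roll=10 (strike), consumes 1 roll
Frame 5 starts at roll index 5: rolls=7,2 (sum=9), consumes 2 rolls
Frame 6 starts at roll index 7: rolls=7,0 (sum=7), consumes 2 rolls
Frame 7 starts at roll index 9: roll=10 (strike), consumes 1 roll
Frame 8 starts at roll index 10: roll=10 (strike), consumes 1 roll
Frame 9 starts at roll index 11: rolls=5,4 (sum=9), consumes 2 rolls
Frame 10 starts at roll index 13: 2 remaining rolls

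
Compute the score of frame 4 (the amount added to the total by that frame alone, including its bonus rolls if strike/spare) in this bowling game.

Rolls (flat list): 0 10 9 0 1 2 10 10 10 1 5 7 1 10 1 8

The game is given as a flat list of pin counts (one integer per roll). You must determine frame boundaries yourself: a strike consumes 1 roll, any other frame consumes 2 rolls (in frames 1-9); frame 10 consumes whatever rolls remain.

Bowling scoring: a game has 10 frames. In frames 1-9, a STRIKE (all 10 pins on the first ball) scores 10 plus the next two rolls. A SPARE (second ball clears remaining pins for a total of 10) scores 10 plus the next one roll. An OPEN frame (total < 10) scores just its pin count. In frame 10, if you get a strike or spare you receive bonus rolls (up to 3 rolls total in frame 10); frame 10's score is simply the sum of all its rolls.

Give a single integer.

Answer: 30

Derivation:
Frame 1: SPARE (0+10=10). 10 + next roll (9) = 19. Cumulative: 19
Frame 2: OPEN (9+0=9). Cumulative: 28
Frame 3: OPEN (1+2=3). Cumulative: 31
Frame 4: STRIKE. 10 + next two rolls (10+10) = 30. Cumulative: 61
Frame 5: STRIKE. 10 + next two rolls (10+1) = 21. Cumulative: 82
Frame 6: STRIKE. 10 + next two rolls (1+5) = 16. Cumulative: 98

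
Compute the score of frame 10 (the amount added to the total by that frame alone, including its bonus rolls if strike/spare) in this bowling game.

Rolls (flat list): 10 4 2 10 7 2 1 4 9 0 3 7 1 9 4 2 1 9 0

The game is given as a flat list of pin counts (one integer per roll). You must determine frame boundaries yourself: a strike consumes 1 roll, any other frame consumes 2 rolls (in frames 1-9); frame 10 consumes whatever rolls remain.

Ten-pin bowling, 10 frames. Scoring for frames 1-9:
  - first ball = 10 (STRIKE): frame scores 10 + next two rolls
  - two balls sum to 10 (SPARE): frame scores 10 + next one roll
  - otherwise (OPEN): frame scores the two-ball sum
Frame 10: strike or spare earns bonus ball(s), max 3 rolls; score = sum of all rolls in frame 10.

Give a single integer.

Frame 1: STRIKE. 10 + next two rolls (4+2) = 16. Cumulative: 16
Frame 2: OPEN (4+2=6). Cumulative: 22
Frame 3: STRIKE. 10 + next two rolls (7+2) = 19. Cumulative: 41
Frame 4: OPEN (7+2=9). Cumulative: 50
Frame 5: OPEN (1+4=5). Cumulative: 55
Frame 6: OPEN (9+0=9). Cumulative: 64
Frame 7: SPARE (3+7=10). 10 + next roll (1) = 11. Cumulative: 75
Frame 8: SPARE (1+9=10). 10 + next roll (4) = 14. Cumulative: 89
Frame 9: OPEN (4+2=6). Cumulative: 95
Frame 10: SPARE. Sum of all frame-10 rolls (1+9+0) = 10. Cumulative: 105

Answer: 10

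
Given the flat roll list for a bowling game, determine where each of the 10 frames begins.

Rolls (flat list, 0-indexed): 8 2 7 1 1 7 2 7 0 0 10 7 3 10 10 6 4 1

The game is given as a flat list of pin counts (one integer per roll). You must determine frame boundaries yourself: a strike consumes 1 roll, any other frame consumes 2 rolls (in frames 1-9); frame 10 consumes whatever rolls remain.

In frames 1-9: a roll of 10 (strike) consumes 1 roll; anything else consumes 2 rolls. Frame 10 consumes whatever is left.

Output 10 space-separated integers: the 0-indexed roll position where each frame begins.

Frame 1 starts at roll index 0: rolls=8,2 (sum=10), consumes 2 rolls
Frame 2 starts at roll index 2: rolls=7,1 (sum=8), consumes 2 rolls
Frame 3 starts at roll index 4: rolls=1,7 (sum=8), consumes 2 rolls
Frame 4 starts at roll index 6: rolls=2,7 (sum=9), consumes 2 rolls
Frame 5 starts at roll index 8: rolls=0,0 (sum=0), consumes 2 rolls
Frame 6 starts at roll index 10: roll=10 (strike), consumes 1 roll
Frame 7 starts at roll index 11: rolls=7,3 (sum=10), consumes 2 rolls
Frame 8 starts at roll index 13: roll=10 (strike), consumes 1 roll
Frame 9 starts at roll index 14: roll=10 (strike), consumes 1 roll
Frame 10 starts at roll index 15: 3 remaining rolls

Answer: 0 2 4 6 8 10 11 13 14 15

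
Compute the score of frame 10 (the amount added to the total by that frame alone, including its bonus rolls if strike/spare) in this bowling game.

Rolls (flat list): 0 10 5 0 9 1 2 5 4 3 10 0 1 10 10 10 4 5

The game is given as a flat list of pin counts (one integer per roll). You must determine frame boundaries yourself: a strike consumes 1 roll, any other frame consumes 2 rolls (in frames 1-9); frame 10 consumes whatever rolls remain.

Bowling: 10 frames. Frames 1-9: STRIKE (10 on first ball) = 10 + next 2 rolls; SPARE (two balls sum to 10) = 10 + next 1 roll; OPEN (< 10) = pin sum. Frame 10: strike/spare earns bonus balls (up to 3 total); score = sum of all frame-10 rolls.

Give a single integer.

Frame 1: SPARE (0+10=10). 10 + next roll (5) = 15. Cumulative: 15
Frame 2: OPEN (5+0=5). Cumulative: 20
Frame 3: SPARE (9+1=10). 10 + next roll (2) = 12. Cumulative: 32
Frame 4: OPEN (2+5=7). Cumulative: 39
Frame 5: OPEN (4+3=7). Cumulative: 46
Frame 6: STRIKE. 10 + next two rolls (0+1) = 11. Cumulative: 57
Frame 7: OPEN (0+1=1). Cumulative: 58
Frame 8: STRIKE. 10 + next two rolls (10+10) = 30. Cumulative: 88
Frame 9: STRIKE. 10 + next two rolls (10+4) = 24. Cumulative: 112
Frame 10: STRIKE. Sum of all frame-10 rolls (10+4+5) = 19. Cumulative: 131

Answer: 19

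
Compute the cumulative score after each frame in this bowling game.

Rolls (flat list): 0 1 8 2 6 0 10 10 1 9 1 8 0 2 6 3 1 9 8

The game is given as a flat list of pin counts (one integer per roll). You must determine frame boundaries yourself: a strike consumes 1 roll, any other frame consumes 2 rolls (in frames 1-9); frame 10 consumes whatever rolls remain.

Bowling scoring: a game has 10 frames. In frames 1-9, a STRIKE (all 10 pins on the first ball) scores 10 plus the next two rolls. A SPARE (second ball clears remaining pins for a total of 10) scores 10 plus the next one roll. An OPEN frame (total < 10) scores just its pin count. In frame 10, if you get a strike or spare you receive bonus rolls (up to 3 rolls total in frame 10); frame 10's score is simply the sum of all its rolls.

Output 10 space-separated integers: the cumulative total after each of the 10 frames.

Answer: 1 17 23 44 64 75 84 86 95 113

Derivation:
Frame 1: OPEN (0+1=1). Cumulative: 1
Frame 2: SPARE (8+2=10). 10 + next roll (6) = 16. Cumulative: 17
Frame 3: OPEN (6+0=6). Cumulative: 23
Frame 4: STRIKE. 10 + next two rolls (10+1) = 21. Cumulative: 44
Frame 5: STRIKE. 10 + next two rolls (1+9) = 20. Cumulative: 64
Frame 6: SPARE (1+9=10). 10 + next roll (1) = 11. Cumulative: 75
Frame 7: OPEN (1+8=9). Cumulative: 84
Frame 8: OPEN (0+2=2). Cumulative: 86
Frame 9: OPEN (6+3=9). Cumulative: 95
Frame 10: SPARE. Sum of all frame-10 rolls (1+9+8) = 18. Cumulative: 113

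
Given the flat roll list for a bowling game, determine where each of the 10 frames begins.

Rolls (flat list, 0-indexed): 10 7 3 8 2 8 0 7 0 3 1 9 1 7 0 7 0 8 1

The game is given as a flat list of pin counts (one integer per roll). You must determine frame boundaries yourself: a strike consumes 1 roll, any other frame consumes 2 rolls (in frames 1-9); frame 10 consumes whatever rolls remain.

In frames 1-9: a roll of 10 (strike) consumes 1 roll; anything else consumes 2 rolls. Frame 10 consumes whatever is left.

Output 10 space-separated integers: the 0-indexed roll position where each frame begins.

Answer: 0 1 3 5 7 9 11 13 15 17

Derivation:
Frame 1 starts at roll index 0: roll=10 (strike), consumes 1 roll
Frame 2 starts at roll index 1: rolls=7,3 (sum=10), consumes 2 rolls
Frame 3 starts at roll index 3: rolls=8,2 (sum=10), consumes 2 rolls
Frame 4 starts at roll index 5: rolls=8,0 (sum=8), consumes 2 rolls
Frame 5 starts at roll index 7: rolls=7,0 (sum=7), consumes 2 rolls
Frame 6 starts at roll index 9: rolls=3,1 (sum=4), consumes 2 rolls
Frame 7 starts at roll index 11: rolls=9,1 (sum=10), consumes 2 rolls
Frame 8 starts at roll index 13: rolls=7,0 (sum=7), consumes 2 rolls
Frame 9 starts at roll index 15: rolls=7,0 (sum=7), consumes 2 rolls
Frame 10 starts at roll index 17: 2 remaining rolls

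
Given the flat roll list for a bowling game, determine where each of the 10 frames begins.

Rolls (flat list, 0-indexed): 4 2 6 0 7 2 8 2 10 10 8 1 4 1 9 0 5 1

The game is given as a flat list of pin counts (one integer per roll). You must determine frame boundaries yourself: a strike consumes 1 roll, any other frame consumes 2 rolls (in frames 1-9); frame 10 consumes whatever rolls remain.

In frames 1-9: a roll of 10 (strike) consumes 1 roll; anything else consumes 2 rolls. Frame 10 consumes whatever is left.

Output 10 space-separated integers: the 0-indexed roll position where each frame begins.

Answer: 0 2 4 6 8 9 10 12 14 16

Derivation:
Frame 1 starts at roll index 0: rolls=4,2 (sum=6), consumes 2 rolls
Frame 2 starts at roll index 2: rolls=6,0 (sum=6), consumes 2 rolls
Frame 3 starts at roll index 4: rolls=7,2 (sum=9), consumes 2 rolls
Frame 4 starts at roll index 6: rolls=8,2 (sum=10), consumes 2 rolls
Frame 5 starts at roll index 8: roll=10 (strike), consumes 1 roll
Frame 6 starts at roll index 9: roll=10 (strike), consumes 1 roll
Frame 7 starts at roll index 10: rolls=8,1 (sum=9), consumes 2 rolls
Frame 8 starts at roll index 12: rolls=4,1 (sum=5), consumes 2 rolls
Frame 9 starts at roll index 14: rolls=9,0 (sum=9), consumes 2 rolls
Frame 10 starts at roll index 16: 2 remaining rolls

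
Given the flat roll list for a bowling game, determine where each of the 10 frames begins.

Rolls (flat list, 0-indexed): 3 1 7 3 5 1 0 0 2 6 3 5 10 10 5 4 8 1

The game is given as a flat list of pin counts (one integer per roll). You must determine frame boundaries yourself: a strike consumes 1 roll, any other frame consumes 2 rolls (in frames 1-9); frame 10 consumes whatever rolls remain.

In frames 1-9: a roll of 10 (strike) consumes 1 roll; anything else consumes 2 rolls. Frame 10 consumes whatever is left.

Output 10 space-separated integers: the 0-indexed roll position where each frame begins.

Frame 1 starts at roll index 0: rolls=3,1 (sum=4), consumes 2 rolls
Frame 2 starts at roll index 2: rolls=7,3 (sum=10), consumes 2 rolls
Frame 3 starts at roll index 4: rolls=5,1 (sum=6), consumes 2 rolls
Frame 4 starts at roll index 6: rolls=0,0 (sum=0), consumes 2 rolls
Frame 5 starts at roll index 8: rolls=2,6 (sum=8), consumes 2 rolls
Frame 6 starts at roll index 10: rolls=3,5 (sum=8), consumes 2 rolls
Frame 7 starts at roll index 12: roll=10 (strike), consumes 1 roll
Frame 8 starts at roll index 13: roll=10 (strike), consumes 1 roll
Frame 9 starts at roll index 14: rolls=5,4 (sum=9), consumes 2 rolls
Frame 10 starts at roll index 16: 2 remaining rolls

Answer: 0 2 4 6 8 10 12 13 14 16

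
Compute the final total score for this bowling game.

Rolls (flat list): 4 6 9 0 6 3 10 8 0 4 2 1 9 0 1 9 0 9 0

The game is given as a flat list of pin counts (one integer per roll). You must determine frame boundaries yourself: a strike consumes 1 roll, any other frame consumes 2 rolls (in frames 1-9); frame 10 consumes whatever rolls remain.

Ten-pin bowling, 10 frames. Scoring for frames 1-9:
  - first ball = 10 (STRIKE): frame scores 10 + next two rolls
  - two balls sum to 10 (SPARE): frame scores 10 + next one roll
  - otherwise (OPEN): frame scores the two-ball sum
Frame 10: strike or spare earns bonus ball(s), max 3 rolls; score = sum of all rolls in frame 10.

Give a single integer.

Frame 1: SPARE (4+6=10). 10 + next roll (9) = 19. Cumulative: 19
Frame 2: OPEN (9+0=9). Cumulative: 28
Frame 3: OPEN (6+3=9). Cumulative: 37
Frame 4: STRIKE. 10 + next two rolls (8+0) = 18. Cumulative: 55
Frame 5: OPEN (8+0=8). Cumulative: 63
Frame 6: OPEN (4+2=6). Cumulative: 69
Frame 7: SPARE (1+9=10). 10 + next roll (0) = 10. Cumulative: 79
Frame 8: OPEN (0+1=1). Cumulative: 80
Frame 9: OPEN (9+0=9). Cumulative: 89
Frame 10: OPEN. Sum of all frame-10 rolls (9+0) = 9. Cumulative: 98

Answer: 98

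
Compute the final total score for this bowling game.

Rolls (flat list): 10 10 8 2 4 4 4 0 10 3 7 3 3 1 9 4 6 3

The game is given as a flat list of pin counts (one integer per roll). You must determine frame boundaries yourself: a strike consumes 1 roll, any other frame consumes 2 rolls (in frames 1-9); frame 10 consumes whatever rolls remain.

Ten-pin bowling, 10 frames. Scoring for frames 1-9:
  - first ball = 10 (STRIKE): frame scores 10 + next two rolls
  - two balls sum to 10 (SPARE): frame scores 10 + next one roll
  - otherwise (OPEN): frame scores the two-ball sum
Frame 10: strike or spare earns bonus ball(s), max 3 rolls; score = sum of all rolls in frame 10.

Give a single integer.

Frame 1: STRIKE. 10 + next two rolls (10+8) = 28. Cumulative: 28
Frame 2: STRIKE. 10 + next two rolls (8+2) = 20. Cumulative: 48
Frame 3: SPARE (8+2=10). 10 + next roll (4) = 14. Cumulative: 62
Frame 4: OPEN (4+4=8). Cumulative: 70
Frame 5: OPEN (4+0=4). Cumulative: 74
Frame 6: STRIKE. 10 + next two rolls (3+7) = 20. Cumulative: 94
Frame 7: SPARE (3+7=10). 10 + next roll (3) = 13. Cumulative: 107
Frame 8: OPEN (3+3=6). Cumulative: 113
Frame 9: SPARE (1+9=10). 10 + next roll (4) = 14. Cumulative: 127
Frame 10: SPARE. Sum of all frame-10 rolls (4+6+3) = 13. Cumulative: 140

Answer: 140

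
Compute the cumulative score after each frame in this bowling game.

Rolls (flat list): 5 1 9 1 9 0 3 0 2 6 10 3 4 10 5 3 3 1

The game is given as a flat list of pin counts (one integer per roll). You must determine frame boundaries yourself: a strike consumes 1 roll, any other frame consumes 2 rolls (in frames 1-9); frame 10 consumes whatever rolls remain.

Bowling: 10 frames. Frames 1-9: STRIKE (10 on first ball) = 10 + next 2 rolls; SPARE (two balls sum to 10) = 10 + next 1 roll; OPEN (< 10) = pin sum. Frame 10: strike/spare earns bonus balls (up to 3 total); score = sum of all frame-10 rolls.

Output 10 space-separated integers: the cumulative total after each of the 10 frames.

Frame 1: OPEN (5+1=6). Cumulative: 6
Frame 2: SPARE (9+1=10). 10 + next roll (9) = 19. Cumulative: 25
Frame 3: OPEN (9+0=9). Cumulative: 34
Frame 4: OPEN (3+0=3). Cumulative: 37
Frame 5: OPEN (2+6=8). Cumulative: 45
Frame 6: STRIKE. 10 + next two rolls (3+4) = 17. Cumulative: 62
Frame 7: OPEN (3+4=7). Cumulative: 69
Frame 8: STRIKE. 10 + next two rolls (5+3) = 18. Cumulative: 87
Frame 9: OPEN (5+3=8). Cumulative: 95
Frame 10: OPEN. Sum of all frame-10 rolls (3+1) = 4. Cumulative: 99

Answer: 6 25 34 37 45 62 69 87 95 99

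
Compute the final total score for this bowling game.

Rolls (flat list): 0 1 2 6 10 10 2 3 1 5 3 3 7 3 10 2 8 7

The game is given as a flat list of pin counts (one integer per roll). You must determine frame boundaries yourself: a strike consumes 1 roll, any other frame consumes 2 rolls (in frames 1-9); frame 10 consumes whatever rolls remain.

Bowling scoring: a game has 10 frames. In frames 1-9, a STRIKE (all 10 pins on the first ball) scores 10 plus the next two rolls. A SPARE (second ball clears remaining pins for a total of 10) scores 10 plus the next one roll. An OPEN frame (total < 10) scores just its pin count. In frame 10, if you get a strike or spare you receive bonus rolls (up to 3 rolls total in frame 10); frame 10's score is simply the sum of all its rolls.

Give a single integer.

Answer: 120

Derivation:
Frame 1: OPEN (0+1=1). Cumulative: 1
Frame 2: OPEN (2+6=8). Cumulative: 9
Frame 3: STRIKE. 10 + next two rolls (10+2) = 22. Cumulative: 31
Frame 4: STRIKE. 10 + next two rolls (2+3) = 15. Cumulative: 46
Frame 5: OPEN (2+3=5). Cumulative: 51
Frame 6: OPEN (1+5=6). Cumulative: 57
Frame 7: OPEN (3+3=6). Cumulative: 63
Frame 8: SPARE (7+3=10). 10 + next roll (10) = 20. Cumulative: 83
Frame 9: STRIKE. 10 + next two rolls (2+8) = 20. Cumulative: 103
Frame 10: SPARE. Sum of all frame-10 rolls (2+8+7) = 17. Cumulative: 120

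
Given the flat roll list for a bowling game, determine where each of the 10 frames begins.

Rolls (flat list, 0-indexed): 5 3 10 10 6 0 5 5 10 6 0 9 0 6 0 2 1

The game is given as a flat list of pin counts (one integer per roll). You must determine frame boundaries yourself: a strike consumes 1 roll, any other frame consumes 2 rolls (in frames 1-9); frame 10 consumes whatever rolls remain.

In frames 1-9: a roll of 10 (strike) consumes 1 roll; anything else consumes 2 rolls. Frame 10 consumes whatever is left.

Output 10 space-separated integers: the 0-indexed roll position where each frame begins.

Answer: 0 2 3 4 6 8 9 11 13 15

Derivation:
Frame 1 starts at roll index 0: rolls=5,3 (sum=8), consumes 2 rolls
Frame 2 starts at roll index 2: roll=10 (strike), consumes 1 roll
Frame 3 starts at roll index 3: roll=10 (strike), consumes 1 roll
Frame 4 starts at roll index 4: rolls=6,0 (sum=6), consumes 2 rolls
Frame 5 starts at roll index 6: rolls=5,5 (sum=10), consumes 2 rolls
Frame 6 starts at roll index 8: roll=10 (strike), consumes 1 roll
Frame 7 starts at roll index 9: rolls=6,0 (sum=6), consumes 2 rolls
Frame 8 starts at roll index 11: rolls=9,0 (sum=9), consumes 2 rolls
Frame 9 starts at roll index 13: rolls=6,0 (sum=6), consumes 2 rolls
Frame 10 starts at roll index 15: 2 remaining rolls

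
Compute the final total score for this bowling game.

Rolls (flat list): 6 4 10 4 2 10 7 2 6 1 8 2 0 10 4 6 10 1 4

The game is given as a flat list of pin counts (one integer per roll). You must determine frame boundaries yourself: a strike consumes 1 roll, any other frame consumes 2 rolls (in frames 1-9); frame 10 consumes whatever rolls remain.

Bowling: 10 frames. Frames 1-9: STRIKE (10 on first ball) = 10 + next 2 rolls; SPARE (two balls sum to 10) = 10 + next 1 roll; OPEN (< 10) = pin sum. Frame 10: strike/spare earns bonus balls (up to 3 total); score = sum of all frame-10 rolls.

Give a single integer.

Frame 1: SPARE (6+4=10). 10 + next roll (10) = 20. Cumulative: 20
Frame 2: STRIKE. 10 + next two rolls (4+2) = 16. Cumulative: 36
Frame 3: OPEN (4+2=6). Cumulative: 42
Frame 4: STRIKE. 10 + next two rolls (7+2) = 19. Cumulative: 61
Frame 5: OPEN (7+2=9). Cumulative: 70
Frame 6: OPEN (6+1=7). Cumulative: 77
Frame 7: SPARE (8+2=10). 10 + next roll (0) = 10. Cumulative: 87
Frame 8: SPARE (0+10=10). 10 + next roll (4) = 14. Cumulative: 101
Frame 9: SPARE (4+6=10). 10 + next roll (10) = 20. Cumulative: 121
Frame 10: STRIKE. Sum of all frame-10 rolls (10+1+4) = 15. Cumulative: 136

Answer: 136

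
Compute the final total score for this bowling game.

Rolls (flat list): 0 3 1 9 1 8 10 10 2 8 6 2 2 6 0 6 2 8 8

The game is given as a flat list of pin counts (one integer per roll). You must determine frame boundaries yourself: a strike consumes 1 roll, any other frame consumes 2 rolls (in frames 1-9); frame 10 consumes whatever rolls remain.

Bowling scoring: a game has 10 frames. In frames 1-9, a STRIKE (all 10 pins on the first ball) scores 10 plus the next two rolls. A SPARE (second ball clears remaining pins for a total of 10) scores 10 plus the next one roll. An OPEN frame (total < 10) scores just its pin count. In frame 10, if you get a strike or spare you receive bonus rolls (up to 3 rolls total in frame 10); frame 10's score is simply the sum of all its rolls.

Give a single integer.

Answer: 121

Derivation:
Frame 1: OPEN (0+3=3). Cumulative: 3
Frame 2: SPARE (1+9=10). 10 + next roll (1) = 11. Cumulative: 14
Frame 3: OPEN (1+8=9). Cumulative: 23
Frame 4: STRIKE. 10 + next two rolls (10+2) = 22. Cumulative: 45
Frame 5: STRIKE. 10 + next two rolls (2+8) = 20. Cumulative: 65
Frame 6: SPARE (2+8=10). 10 + next roll (6) = 16. Cumulative: 81
Frame 7: OPEN (6+2=8). Cumulative: 89
Frame 8: OPEN (2+6=8). Cumulative: 97
Frame 9: OPEN (0+6=6). Cumulative: 103
Frame 10: SPARE. Sum of all frame-10 rolls (2+8+8) = 18. Cumulative: 121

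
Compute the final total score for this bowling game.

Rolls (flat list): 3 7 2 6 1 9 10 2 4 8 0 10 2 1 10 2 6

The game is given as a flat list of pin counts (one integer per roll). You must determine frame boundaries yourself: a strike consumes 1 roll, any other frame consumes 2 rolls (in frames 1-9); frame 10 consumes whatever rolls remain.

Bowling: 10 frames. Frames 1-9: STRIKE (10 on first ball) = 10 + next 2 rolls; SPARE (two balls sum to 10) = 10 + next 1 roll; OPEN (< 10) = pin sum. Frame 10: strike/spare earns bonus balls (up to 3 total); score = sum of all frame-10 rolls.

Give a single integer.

Answer: 112

Derivation:
Frame 1: SPARE (3+7=10). 10 + next roll (2) = 12. Cumulative: 12
Frame 2: OPEN (2+6=8). Cumulative: 20
Frame 3: SPARE (1+9=10). 10 + next roll (10) = 20. Cumulative: 40
Frame 4: STRIKE. 10 + next two rolls (2+4) = 16. Cumulative: 56
Frame 5: OPEN (2+4=6). Cumulative: 62
Frame 6: OPEN (8+0=8). Cumulative: 70
Frame 7: STRIKE. 10 + next two rolls (2+1) = 13. Cumulative: 83
Frame 8: OPEN (2+1=3). Cumulative: 86
Frame 9: STRIKE. 10 + next two rolls (2+6) = 18. Cumulative: 104
Frame 10: OPEN. Sum of all frame-10 rolls (2+6) = 8. Cumulative: 112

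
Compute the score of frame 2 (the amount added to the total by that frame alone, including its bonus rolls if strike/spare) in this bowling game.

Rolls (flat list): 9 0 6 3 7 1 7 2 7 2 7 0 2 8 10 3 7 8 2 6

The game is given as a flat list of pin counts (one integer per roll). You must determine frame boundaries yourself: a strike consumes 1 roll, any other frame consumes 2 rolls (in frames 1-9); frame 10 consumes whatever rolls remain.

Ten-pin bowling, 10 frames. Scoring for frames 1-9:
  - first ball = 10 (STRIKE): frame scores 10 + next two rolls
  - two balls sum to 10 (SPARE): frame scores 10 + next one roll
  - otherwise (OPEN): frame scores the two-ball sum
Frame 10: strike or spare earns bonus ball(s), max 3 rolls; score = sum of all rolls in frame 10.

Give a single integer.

Answer: 9

Derivation:
Frame 1: OPEN (9+0=9). Cumulative: 9
Frame 2: OPEN (6+3=9). Cumulative: 18
Frame 3: OPEN (7+1=8). Cumulative: 26
Frame 4: OPEN (7+2=9). Cumulative: 35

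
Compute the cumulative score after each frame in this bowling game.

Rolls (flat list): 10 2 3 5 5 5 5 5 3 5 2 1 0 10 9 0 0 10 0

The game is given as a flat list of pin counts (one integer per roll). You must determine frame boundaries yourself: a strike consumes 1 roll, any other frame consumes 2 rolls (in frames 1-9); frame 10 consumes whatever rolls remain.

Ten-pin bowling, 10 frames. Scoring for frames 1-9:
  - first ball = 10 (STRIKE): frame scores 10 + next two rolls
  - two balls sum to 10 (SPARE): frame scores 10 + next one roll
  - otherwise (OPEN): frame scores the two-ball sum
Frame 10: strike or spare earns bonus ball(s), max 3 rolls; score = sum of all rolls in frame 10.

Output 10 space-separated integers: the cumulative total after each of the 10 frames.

Answer: 15 20 35 50 58 65 66 85 94 104

Derivation:
Frame 1: STRIKE. 10 + next two rolls (2+3) = 15. Cumulative: 15
Frame 2: OPEN (2+3=5). Cumulative: 20
Frame 3: SPARE (5+5=10). 10 + next roll (5) = 15. Cumulative: 35
Frame 4: SPARE (5+5=10). 10 + next roll (5) = 15. Cumulative: 50
Frame 5: OPEN (5+3=8). Cumulative: 58
Frame 6: OPEN (5+2=7). Cumulative: 65
Frame 7: OPEN (1+0=1). Cumulative: 66
Frame 8: STRIKE. 10 + next two rolls (9+0) = 19. Cumulative: 85
Frame 9: OPEN (9+0=9). Cumulative: 94
Frame 10: SPARE. Sum of all frame-10 rolls (0+10+0) = 10. Cumulative: 104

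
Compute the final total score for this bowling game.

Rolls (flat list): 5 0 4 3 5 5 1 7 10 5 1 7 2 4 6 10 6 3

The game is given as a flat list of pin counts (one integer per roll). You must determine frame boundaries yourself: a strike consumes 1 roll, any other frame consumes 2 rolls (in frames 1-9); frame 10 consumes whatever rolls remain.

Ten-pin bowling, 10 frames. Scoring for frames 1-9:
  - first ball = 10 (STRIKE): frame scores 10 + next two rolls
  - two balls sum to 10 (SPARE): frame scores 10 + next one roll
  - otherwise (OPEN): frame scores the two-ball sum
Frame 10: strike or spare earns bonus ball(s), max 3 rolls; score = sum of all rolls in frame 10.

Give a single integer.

Frame 1: OPEN (5+0=5). Cumulative: 5
Frame 2: OPEN (4+3=7). Cumulative: 12
Frame 3: SPARE (5+5=10). 10 + next roll (1) = 11. Cumulative: 23
Frame 4: OPEN (1+7=8). Cumulative: 31
Frame 5: STRIKE. 10 + next two rolls (5+1) = 16. Cumulative: 47
Frame 6: OPEN (5+1=6). Cumulative: 53
Frame 7: OPEN (7+2=9). Cumulative: 62
Frame 8: SPARE (4+6=10). 10 + next roll (10) = 20. Cumulative: 82
Frame 9: STRIKE. 10 + next two rolls (6+3) = 19. Cumulative: 101
Frame 10: OPEN. Sum of all frame-10 rolls (6+3) = 9. Cumulative: 110

Answer: 110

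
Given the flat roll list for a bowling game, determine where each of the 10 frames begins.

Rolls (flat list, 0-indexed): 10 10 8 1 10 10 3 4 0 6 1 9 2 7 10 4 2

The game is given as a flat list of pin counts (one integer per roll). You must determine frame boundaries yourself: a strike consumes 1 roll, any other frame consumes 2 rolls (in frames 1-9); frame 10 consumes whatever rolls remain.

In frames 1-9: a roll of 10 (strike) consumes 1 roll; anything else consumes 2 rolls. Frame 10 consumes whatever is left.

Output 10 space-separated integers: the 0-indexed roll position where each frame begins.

Answer: 0 1 2 4 5 6 8 10 12 14

Derivation:
Frame 1 starts at roll index 0: roll=10 (strike), consumes 1 roll
Frame 2 starts at roll index 1: roll=10 (strike), consumes 1 roll
Frame 3 starts at roll index 2: rolls=8,1 (sum=9), consumes 2 rolls
Frame 4 starts at roll index 4: roll=10 (strike), consumes 1 roll
Frame 5 starts at roll index 5: roll=10 (strike), consumes 1 roll
Frame 6 starts at roll index 6: rolls=3,4 (sum=7), consumes 2 rolls
Frame 7 starts at roll index 8: rolls=0,6 (sum=6), consumes 2 rolls
Frame 8 starts at roll index 10: rolls=1,9 (sum=10), consumes 2 rolls
Frame 9 starts at roll index 12: rolls=2,7 (sum=9), consumes 2 rolls
Frame 10 starts at roll index 14: 3 remaining rolls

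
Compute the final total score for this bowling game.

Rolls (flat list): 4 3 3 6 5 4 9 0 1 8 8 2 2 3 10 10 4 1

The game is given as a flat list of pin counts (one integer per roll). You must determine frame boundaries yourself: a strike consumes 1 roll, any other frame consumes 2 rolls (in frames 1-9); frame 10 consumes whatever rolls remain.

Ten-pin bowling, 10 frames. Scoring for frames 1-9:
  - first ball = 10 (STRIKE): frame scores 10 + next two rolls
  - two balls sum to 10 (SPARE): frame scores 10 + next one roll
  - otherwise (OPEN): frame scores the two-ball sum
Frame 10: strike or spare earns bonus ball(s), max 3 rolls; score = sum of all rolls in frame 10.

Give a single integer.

Answer: 104

Derivation:
Frame 1: OPEN (4+3=7). Cumulative: 7
Frame 2: OPEN (3+6=9). Cumulative: 16
Frame 3: OPEN (5+4=9). Cumulative: 25
Frame 4: OPEN (9+0=9). Cumulative: 34
Frame 5: OPEN (1+8=9). Cumulative: 43
Frame 6: SPARE (8+2=10). 10 + next roll (2) = 12. Cumulative: 55
Frame 7: OPEN (2+3=5). Cumulative: 60
Frame 8: STRIKE. 10 + next two rolls (10+4) = 24. Cumulative: 84
Frame 9: STRIKE. 10 + next two rolls (4+1) = 15. Cumulative: 99
Frame 10: OPEN. Sum of all frame-10 rolls (4+1) = 5. Cumulative: 104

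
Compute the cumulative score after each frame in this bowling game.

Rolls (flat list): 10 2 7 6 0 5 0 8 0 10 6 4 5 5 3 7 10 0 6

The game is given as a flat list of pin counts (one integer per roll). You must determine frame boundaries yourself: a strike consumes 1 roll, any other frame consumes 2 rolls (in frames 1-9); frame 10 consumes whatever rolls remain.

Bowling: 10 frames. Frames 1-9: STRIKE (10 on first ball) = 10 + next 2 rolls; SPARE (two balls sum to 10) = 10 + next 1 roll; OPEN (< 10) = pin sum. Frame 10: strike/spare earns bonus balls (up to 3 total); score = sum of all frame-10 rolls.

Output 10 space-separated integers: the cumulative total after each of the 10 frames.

Answer: 19 28 34 39 47 67 82 95 115 131

Derivation:
Frame 1: STRIKE. 10 + next two rolls (2+7) = 19. Cumulative: 19
Frame 2: OPEN (2+7=9). Cumulative: 28
Frame 3: OPEN (6+0=6). Cumulative: 34
Frame 4: OPEN (5+0=5). Cumulative: 39
Frame 5: OPEN (8+0=8). Cumulative: 47
Frame 6: STRIKE. 10 + next two rolls (6+4) = 20. Cumulative: 67
Frame 7: SPARE (6+4=10). 10 + next roll (5) = 15. Cumulative: 82
Frame 8: SPARE (5+5=10). 10 + next roll (3) = 13. Cumulative: 95
Frame 9: SPARE (3+7=10). 10 + next roll (10) = 20. Cumulative: 115
Frame 10: STRIKE. Sum of all frame-10 rolls (10+0+6) = 16. Cumulative: 131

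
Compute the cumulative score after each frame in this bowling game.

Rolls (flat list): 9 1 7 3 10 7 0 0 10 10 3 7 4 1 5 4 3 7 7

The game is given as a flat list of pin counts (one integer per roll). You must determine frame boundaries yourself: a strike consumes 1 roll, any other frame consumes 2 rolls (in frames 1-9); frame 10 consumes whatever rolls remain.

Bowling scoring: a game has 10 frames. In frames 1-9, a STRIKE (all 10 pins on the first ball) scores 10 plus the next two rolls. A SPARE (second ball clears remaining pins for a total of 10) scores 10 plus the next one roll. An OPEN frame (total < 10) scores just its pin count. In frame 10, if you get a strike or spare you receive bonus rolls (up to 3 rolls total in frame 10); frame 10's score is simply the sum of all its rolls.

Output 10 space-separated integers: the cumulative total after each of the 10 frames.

Frame 1: SPARE (9+1=10). 10 + next roll (7) = 17. Cumulative: 17
Frame 2: SPARE (7+3=10). 10 + next roll (10) = 20. Cumulative: 37
Frame 3: STRIKE. 10 + next two rolls (7+0) = 17. Cumulative: 54
Frame 4: OPEN (7+0=7). Cumulative: 61
Frame 5: SPARE (0+10=10). 10 + next roll (10) = 20. Cumulative: 81
Frame 6: STRIKE. 10 + next two rolls (3+7) = 20. Cumulative: 101
Frame 7: SPARE (3+7=10). 10 + next roll (4) = 14. Cumulative: 115
Frame 8: OPEN (4+1=5). Cumulative: 120
Frame 9: OPEN (5+4=9). Cumulative: 129
Frame 10: SPARE. Sum of all frame-10 rolls (3+7+7) = 17. Cumulative: 146

Answer: 17 37 54 61 81 101 115 120 129 146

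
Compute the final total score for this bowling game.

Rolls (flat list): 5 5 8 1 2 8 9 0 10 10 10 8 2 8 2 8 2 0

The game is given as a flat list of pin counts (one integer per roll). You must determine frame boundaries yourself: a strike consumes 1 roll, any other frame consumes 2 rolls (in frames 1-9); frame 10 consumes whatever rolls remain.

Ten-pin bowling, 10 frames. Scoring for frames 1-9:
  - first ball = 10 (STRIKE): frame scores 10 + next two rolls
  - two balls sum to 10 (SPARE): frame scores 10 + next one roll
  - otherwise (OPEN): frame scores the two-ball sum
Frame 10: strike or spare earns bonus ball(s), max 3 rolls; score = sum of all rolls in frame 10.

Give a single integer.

Frame 1: SPARE (5+5=10). 10 + next roll (8) = 18. Cumulative: 18
Frame 2: OPEN (8+1=9). Cumulative: 27
Frame 3: SPARE (2+8=10). 10 + next roll (9) = 19. Cumulative: 46
Frame 4: OPEN (9+0=9). Cumulative: 55
Frame 5: STRIKE. 10 + next two rolls (10+10) = 30. Cumulative: 85
Frame 6: STRIKE. 10 + next two rolls (10+8) = 28. Cumulative: 113
Frame 7: STRIKE. 10 + next two rolls (8+2) = 20. Cumulative: 133
Frame 8: SPARE (8+2=10). 10 + next roll (8) = 18. Cumulative: 151
Frame 9: SPARE (8+2=10). 10 + next roll (8) = 18. Cumulative: 169
Frame 10: SPARE. Sum of all frame-10 rolls (8+2+0) = 10. Cumulative: 179

Answer: 179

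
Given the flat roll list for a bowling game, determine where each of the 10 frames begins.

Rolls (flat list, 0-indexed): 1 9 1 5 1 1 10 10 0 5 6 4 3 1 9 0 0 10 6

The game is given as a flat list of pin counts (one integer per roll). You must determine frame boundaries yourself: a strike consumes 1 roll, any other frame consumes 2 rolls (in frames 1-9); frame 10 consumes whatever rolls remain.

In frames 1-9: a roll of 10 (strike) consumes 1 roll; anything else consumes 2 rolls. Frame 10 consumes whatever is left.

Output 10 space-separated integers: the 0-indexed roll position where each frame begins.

Frame 1 starts at roll index 0: rolls=1,9 (sum=10), consumes 2 rolls
Frame 2 starts at roll index 2: rolls=1,5 (sum=6), consumes 2 rolls
Frame 3 starts at roll index 4: rolls=1,1 (sum=2), consumes 2 rolls
Frame 4 starts at roll index 6: roll=10 (strike), consumes 1 roll
Frame 5 starts at roll index 7: roll=10 (strike), consumes 1 roll
Frame 6 starts at roll index 8: rolls=0,5 (sum=5), consumes 2 rolls
Frame 7 starts at roll index 10: rolls=6,4 (sum=10), consumes 2 rolls
Frame 8 starts at roll index 12: rolls=3,1 (sum=4), consumes 2 rolls
Frame 9 starts at roll index 14: rolls=9,0 (sum=9), consumes 2 rolls
Frame 10 starts at roll index 16: 3 remaining rolls

Answer: 0 2 4 6 7 8 10 12 14 16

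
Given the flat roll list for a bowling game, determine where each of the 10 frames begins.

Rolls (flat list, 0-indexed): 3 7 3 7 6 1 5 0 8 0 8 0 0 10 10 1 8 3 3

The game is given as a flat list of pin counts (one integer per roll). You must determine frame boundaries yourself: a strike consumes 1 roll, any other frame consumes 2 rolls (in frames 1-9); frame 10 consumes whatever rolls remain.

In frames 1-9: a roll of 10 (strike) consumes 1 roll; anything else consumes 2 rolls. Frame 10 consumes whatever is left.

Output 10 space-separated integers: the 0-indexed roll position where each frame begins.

Answer: 0 2 4 6 8 10 12 14 15 17

Derivation:
Frame 1 starts at roll index 0: rolls=3,7 (sum=10), consumes 2 rolls
Frame 2 starts at roll index 2: rolls=3,7 (sum=10), consumes 2 rolls
Frame 3 starts at roll index 4: rolls=6,1 (sum=7), consumes 2 rolls
Frame 4 starts at roll index 6: rolls=5,0 (sum=5), consumes 2 rolls
Frame 5 starts at roll index 8: rolls=8,0 (sum=8), consumes 2 rolls
Frame 6 starts at roll index 10: rolls=8,0 (sum=8), consumes 2 rolls
Frame 7 starts at roll index 12: rolls=0,10 (sum=10), consumes 2 rolls
Frame 8 starts at roll index 14: roll=10 (strike), consumes 1 roll
Frame 9 starts at roll index 15: rolls=1,8 (sum=9), consumes 2 rolls
Frame 10 starts at roll index 17: 2 remaining rolls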